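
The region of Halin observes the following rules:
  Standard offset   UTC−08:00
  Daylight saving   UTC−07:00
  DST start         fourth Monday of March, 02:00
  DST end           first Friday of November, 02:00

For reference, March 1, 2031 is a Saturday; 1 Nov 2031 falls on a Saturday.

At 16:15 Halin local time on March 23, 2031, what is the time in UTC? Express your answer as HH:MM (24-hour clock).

00:15

1 March 2031 is a Saturday, so the first Monday is March 3 and the fourth is March 24.
1 November 2031 is a Saturday, so the first Friday is November 7.
March 23, 2031 does not fall between 24 March and 7 November, so daylight saving is not in effect and Halin is at UTC−08:00.
16:15 local + 8h = 00:15 UTC (rolling into the next day, 24 March 2031).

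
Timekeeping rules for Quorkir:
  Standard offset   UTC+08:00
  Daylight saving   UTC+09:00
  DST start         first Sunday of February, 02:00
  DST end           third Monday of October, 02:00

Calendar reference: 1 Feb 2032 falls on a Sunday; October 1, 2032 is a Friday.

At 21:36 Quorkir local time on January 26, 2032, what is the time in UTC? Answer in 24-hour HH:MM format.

1 February 2032 is a Sunday, so the first Sunday is February 1.
1 October 2032 is a Friday, so the first Monday is October 4 and the third is October 18.
January 26, 2032 is outside the daylight-saving period (1 February – 18 October), so Quorkir is on standard time, UTC+08:00.
21:36 local − 8h = 13:36 UTC.

13:36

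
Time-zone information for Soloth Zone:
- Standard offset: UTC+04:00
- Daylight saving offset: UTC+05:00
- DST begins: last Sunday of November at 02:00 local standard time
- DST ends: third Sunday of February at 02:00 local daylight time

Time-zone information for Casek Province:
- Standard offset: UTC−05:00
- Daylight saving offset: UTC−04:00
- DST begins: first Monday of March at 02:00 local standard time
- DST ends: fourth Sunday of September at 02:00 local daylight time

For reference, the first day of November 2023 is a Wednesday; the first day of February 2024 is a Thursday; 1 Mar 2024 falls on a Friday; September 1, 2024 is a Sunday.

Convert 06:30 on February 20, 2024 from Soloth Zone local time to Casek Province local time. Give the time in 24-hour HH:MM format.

1 November 2023 is a Wednesday, so Sundays fall on 5, 12, 19, 26; the last is November 26.
1 February 2024 is a Thursday, so the first Sunday is February 4 and the third is February 18.
February 20, 2024 is outside the daylight-saving period (26 November 2023 – 18 February 2024), so Soloth Zone is on standard time, UTC+04:00.
06:30 Soloth Zone − 4h = 02:30 UTC.
1 March 2024 is a Friday, so the first Monday is March 4.
1 September 2024 is a Sunday, so the first Sunday is September 1 and the fourth is September 22.
At the standard offset (UTC−05:00), 02:30 UTC − 5h = 21:30 Casek Province standard time (rolling into the previous day, 19 February 2024).
The standard-time date in Casek Province, February 19, 2024, does not fall between 4 March and 22 September, so daylight saving is not in effect and Casek Province is at UTC−05:00.
02:30 UTC − 5h = 21:30 Casek Province (rolling into the previous day, 19 February 2024).

21:30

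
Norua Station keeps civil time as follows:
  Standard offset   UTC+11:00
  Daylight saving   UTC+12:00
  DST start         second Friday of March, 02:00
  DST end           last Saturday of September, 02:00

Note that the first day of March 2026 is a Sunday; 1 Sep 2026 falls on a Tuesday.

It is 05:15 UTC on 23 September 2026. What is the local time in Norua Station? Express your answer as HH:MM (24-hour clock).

1 March 2026 is a Sunday, so the first Friday is March 6 and the second is March 13.
1 September 2026 is a Tuesday, so Saturdays fall on 5, 12, 19, 26; the last is September 26.
At the standard offset (UTC+11:00), 05:15 UTC + 11h = 16:15 Norua Station standard time.
Daylight saving runs 13 March – 26 September; the standard-time date in Norua Station, 23 September 2026, is inside that window, so Norua Station is at UTC+12:00.
05:15 UTC + 12h = 17:15 local.

17:15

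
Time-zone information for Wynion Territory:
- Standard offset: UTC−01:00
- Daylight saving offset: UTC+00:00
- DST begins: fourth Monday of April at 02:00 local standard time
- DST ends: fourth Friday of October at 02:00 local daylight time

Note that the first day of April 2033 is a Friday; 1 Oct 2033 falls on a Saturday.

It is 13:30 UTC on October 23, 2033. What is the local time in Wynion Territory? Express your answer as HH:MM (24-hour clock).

13:30

1 April 2033 is a Friday, so the first Monday is April 4 and the fourth is April 25.
1 October 2033 is a Saturday, so the first Friday is October 7 and the fourth is October 28.
At the standard offset (UTC−01:00), 13:30 UTC − 1h = 12:30 Wynion Territory standard time.
Daylight saving runs 25 April – 28 October; the standard-time date in Wynion Territory, October 23, 2033, is inside that window, so Wynion Territory is at UTC+00:00.
13:30 UTC + 0h = 13:30 local.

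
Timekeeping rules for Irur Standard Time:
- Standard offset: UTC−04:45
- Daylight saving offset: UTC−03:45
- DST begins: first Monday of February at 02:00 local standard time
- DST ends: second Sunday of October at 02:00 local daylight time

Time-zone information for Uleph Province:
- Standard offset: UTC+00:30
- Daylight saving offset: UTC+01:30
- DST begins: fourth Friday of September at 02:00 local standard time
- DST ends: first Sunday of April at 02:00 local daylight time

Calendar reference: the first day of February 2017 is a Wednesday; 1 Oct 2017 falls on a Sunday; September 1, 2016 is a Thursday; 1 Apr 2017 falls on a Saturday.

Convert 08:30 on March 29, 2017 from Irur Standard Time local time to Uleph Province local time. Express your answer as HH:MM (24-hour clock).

1 February 2017 is a Wednesday, so the first Monday is February 6.
1 October 2017 is a Sunday, so the first Sunday is October 1 and the second is October 8.
Daylight saving runs 6 February – 8 October; March 29, 2017 is inside that window, so Irur Standard Time is at UTC−03:45.
08:30 Irur Standard Time + 3h45m = 12:15 UTC.
1 September 2016 is a Thursday, so the first Friday is September 2 and the fourth is September 23.
1 April 2017 is a Saturday, so the first Sunday is April 2.
At the standard offset (UTC+00:30), 12:15 UTC + 0h30m = 12:45 Uleph Province standard time.
The standard-time date in Uleph Province, March 29, 2017, falls between 23 September 2016 and 2 April 2017, so daylight saving is in effect and Uleph Province is at UTC+01:30.
12:15 UTC + 1h30m = 13:45 Uleph Province.

13:45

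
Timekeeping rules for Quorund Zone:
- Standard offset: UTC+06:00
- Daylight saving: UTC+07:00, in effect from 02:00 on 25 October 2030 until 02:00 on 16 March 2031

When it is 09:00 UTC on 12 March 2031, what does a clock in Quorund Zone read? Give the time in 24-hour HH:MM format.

At the standard offset (UTC+06:00), 09:00 UTC + 6h = 15:00 Quorund Zone standard time.
Daylight saving runs 25 October 2030 – 16 March 2031; the standard-time date in Quorund Zone, 12 March 2031, is inside that window, so Quorund Zone is at UTC+07:00.
09:00 UTC + 7h = 16:00 local.

16:00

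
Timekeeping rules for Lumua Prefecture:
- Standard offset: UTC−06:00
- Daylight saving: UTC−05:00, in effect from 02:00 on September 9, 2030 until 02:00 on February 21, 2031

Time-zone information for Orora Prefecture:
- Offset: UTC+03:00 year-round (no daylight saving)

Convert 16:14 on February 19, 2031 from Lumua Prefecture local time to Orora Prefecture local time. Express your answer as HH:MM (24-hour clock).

February 19, 2031 lies within the daylight-saving period (9 September 2030 – 21 February 2031), so Lumua Prefecture is on daylight time, UTC−05:00.
16:14 Lumua Prefecture + 5h = 21:14 UTC.
Orora Prefecture has no daylight saving, so its offset is UTC+03:00 year-round.
21:14 UTC + 3h = 00:14 Orora Prefecture (rolling into the next day, 20 February 2031).

00:14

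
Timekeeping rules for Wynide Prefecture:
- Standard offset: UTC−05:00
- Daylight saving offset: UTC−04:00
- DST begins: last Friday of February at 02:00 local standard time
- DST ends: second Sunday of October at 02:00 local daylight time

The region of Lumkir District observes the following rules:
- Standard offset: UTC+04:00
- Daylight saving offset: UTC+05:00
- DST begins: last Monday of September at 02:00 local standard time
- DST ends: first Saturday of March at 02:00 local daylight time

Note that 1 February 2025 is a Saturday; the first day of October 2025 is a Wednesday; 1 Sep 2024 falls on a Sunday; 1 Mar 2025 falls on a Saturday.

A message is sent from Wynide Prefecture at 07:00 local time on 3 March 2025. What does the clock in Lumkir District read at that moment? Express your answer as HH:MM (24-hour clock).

1 February 2025 is a Saturday, so Fridays fall on 7, 14, 21, 28; the last is February 28.
1 October 2025 is a Wednesday, so the first Sunday is October 5 and the second is October 12.
3 March 2025 falls between 28 February and 12 October, so daylight saving is in effect and Wynide Prefecture is at UTC−04:00.
07:00 Wynide Prefecture + 4h = 11:00 UTC.
1 September 2024 is a Sunday, so Mondays fall on 2, 9, 16, 23, 30; the last is September 30.
1 March 2025 is a Saturday, so the first Saturday is March 1.
At the standard offset (UTC+04:00), 11:00 UTC + 4h = 15:00 Lumkir District standard time.
The standard-time date in Lumkir District, 3 March 2025, is outside the daylight-saving period (30 September 2024 – 1 March 2025), so Lumkir District is on standard time, UTC+04:00.
11:00 UTC + 4h = 15:00 Lumkir District.

15:00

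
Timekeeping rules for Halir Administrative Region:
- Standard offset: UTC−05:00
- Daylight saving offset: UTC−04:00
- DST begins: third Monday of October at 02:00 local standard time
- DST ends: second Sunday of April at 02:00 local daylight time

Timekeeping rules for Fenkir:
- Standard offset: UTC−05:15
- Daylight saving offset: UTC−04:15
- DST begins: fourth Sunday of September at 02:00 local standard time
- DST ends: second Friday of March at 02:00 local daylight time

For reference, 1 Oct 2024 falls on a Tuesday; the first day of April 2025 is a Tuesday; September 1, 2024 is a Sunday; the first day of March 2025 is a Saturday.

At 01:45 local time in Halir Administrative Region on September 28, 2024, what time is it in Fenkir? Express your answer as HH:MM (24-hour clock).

1 October 2024 is a Tuesday, so the first Monday is October 7 and the third is October 21.
1 April 2025 is a Tuesday, so the first Sunday is April 6 and the second is April 13.
September 28, 2024 is outside the daylight-saving period (21 October 2024 – 13 April 2025), so Halir Administrative Region is on standard time, UTC−05:00.
01:45 Halir Administrative Region + 5h = 06:45 UTC.
1 September 2024 is a Sunday, so the first Sunday is September 1 and the fourth is September 22.
1 March 2025 is a Saturday, so the first Friday is March 7 and the second is March 14.
At the standard offset (UTC−05:15), 06:45 UTC − 5h15m = 01:30 Fenkir standard time.
The standard-time date in Fenkir, September 28, 2024, lies within the daylight-saving period (22 September 2024 – 14 March 2025), so Fenkir is on daylight time, UTC−04:15.
06:45 UTC − 4h15m = 02:30 Fenkir.

02:30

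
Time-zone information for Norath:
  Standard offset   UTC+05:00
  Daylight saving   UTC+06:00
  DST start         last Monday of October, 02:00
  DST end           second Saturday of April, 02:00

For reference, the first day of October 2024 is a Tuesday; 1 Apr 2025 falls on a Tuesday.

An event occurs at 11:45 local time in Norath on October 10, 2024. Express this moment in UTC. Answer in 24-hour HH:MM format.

1 October 2024 is a Tuesday, so Mondays fall on 7, 14, 21, 28; the last is October 28.
1 April 2025 is a Tuesday, so the first Saturday is April 5 and the second is April 12.
October 10, 2024 is outside the daylight-saving period (28 October 2024 – 12 April 2025), so Norath is on standard time, UTC+05:00.
11:45 local − 5h = 06:45 UTC.

06:45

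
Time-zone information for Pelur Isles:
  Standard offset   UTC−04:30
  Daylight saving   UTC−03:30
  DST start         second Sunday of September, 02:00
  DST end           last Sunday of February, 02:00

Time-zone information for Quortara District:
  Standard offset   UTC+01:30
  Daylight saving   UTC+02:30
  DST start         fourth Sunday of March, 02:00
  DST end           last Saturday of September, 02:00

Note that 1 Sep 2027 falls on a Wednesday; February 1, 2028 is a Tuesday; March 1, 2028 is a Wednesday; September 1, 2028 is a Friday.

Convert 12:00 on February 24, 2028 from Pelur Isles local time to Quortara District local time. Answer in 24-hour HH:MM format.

17:00

1 September 2027 is a Wednesday, so the first Sunday is September 5 and the second is September 12.
1 February 2028 is a Tuesday, so Sundays fall on 6, 13, 20, 27; the last is February 27.
February 24, 2028 lies within the daylight-saving period (12 September 2027 – 27 February 2028), so Pelur Isles is on daylight time, UTC−03:30.
12:00 Pelur Isles + 3h30m = 15:30 UTC.
1 March 2028 is a Wednesday, so the first Sunday is March 5 and the fourth is March 26.
1 September 2028 is a Friday, so Saturdays fall on 2, 9, 16, 23, 30; the last is September 30.
At the standard offset (UTC+01:30), 15:30 UTC + 1h30m = 17:00 Quortara District standard time.
The standard-time date in Quortara District, February 24, 2028, is outside the daylight-saving period (26 March – 30 September), so Quortara District is on standard time, UTC+01:30.
15:30 UTC + 1h30m = 17:00 Quortara District.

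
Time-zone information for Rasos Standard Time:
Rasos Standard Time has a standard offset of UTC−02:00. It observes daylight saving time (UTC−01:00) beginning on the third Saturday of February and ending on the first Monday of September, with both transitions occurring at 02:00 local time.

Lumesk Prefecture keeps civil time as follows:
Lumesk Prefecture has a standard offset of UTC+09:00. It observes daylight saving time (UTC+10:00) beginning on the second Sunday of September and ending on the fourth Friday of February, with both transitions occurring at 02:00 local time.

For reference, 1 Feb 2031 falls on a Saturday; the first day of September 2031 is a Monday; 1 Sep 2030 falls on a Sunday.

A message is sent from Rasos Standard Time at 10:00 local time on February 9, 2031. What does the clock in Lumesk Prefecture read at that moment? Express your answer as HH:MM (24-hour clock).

1 February 2031 is a Saturday, so the first Saturday is February 1 and the third is February 15.
1 September 2031 is a Monday, so the first Monday is September 1.
February 9, 2031 does not fall between 15 February and 1 September, so daylight saving is not in effect and Rasos Standard Time is at UTC−02:00.
10:00 Rasos Standard Time + 2h = 12:00 UTC.
1 September 2030 is a Sunday, so the first Sunday is September 1 and the second is September 8.
1 February 2031 is a Saturday, so the first Friday is February 7 and the fourth is February 28.
At the standard offset (UTC+09:00), 12:00 UTC + 9h = 21:00 Lumesk Prefecture standard time.
Daylight saving runs 8 September 2030 – 28 February 2031; the standard-time date in Lumesk Prefecture, February 9, 2031, is inside that window, so Lumesk Prefecture is at UTC+10:00.
12:00 UTC + 10h = 22:00 Lumesk Prefecture.

22:00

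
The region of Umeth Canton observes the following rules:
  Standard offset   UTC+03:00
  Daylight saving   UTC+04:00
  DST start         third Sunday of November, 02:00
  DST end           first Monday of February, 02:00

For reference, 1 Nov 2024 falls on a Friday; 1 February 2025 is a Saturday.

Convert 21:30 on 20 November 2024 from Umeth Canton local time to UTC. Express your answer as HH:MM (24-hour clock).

1 November 2024 is a Friday, so the first Sunday is November 3 and the third is November 17.
1 February 2025 is a Saturday, so the first Monday is February 3.
20 November 2024 lies within the daylight-saving period (17 November 2024 – 3 February 2025), so Umeth Canton is on daylight time, UTC+04:00.
21:30 local − 4h = 17:30 UTC.

17:30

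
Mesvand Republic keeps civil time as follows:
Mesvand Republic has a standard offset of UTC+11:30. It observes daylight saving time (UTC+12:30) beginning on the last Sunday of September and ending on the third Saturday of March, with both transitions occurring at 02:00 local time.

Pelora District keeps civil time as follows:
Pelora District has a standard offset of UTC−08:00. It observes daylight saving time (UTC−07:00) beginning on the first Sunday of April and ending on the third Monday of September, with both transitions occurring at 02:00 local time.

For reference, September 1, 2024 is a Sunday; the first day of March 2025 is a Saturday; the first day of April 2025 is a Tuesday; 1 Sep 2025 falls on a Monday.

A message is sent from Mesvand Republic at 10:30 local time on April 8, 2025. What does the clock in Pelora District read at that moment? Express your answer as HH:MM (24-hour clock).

16:00

1 September 2024 is a Sunday, so Sundays fall on 1, 8, 15, 22, 29; the last is September 29.
1 March 2025 is a Saturday, so the first Saturday is March 1 and the third is March 15.
April 8, 2025 is outside the daylight-saving period (29 September 2024 – 15 March 2025), so Mesvand Republic is on standard time, UTC+11:30.
10:30 Mesvand Republic − 11h30m = 23:00 UTC (rolling into the previous day, 7 April 2025).
1 April 2025 is a Tuesday, so the first Sunday is April 6.
1 September 2025 is a Monday, so the first Monday is September 1 and the third is September 15.
At the standard offset (UTC−08:00), 23:00 UTC − 8h = 15:00 Pelora District standard time.
The standard-time date in Pelora District, April 7, 2025, falls between 6 April and 15 September, so daylight saving is in effect and Pelora District is at UTC−07:00.
23:00 UTC − 7h = 16:00 Pelora District.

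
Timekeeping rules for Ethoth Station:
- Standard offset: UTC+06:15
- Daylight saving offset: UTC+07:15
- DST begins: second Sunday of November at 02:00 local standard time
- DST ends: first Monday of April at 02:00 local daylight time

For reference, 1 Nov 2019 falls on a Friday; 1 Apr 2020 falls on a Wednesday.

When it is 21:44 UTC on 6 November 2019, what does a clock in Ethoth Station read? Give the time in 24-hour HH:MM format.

03:59

1 November 2019 is a Friday, so the first Sunday is November 3 and the second is November 10.
1 April 2020 is a Wednesday, so the first Monday is April 6.
At the standard offset (UTC+06:15), 21:44 UTC + 6h15m = 03:59 Ethoth Station standard time (rolling into the next day, 7 November 2019).
The standard-time date in Ethoth Station, 7 November 2019, does not fall between 10 November 2019 and 6 April 2020, so daylight saving is not in effect and Ethoth Station is at UTC+06:15.
21:44 UTC + 6h15m = 03:59 local (rolling into the next day, 7 November 2019).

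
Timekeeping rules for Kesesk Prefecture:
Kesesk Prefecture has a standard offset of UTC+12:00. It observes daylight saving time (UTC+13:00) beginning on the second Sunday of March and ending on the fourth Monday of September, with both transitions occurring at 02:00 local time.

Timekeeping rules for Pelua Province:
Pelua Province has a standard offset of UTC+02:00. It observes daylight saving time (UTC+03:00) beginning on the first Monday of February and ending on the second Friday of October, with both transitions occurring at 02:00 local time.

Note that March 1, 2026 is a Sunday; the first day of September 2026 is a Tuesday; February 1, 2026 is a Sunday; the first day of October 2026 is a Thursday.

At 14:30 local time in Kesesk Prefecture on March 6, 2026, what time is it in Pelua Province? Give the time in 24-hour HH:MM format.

1 March 2026 is a Sunday, so the first Sunday is March 1 and the second is March 8.
1 September 2026 is a Tuesday, so the first Monday is September 7 and the fourth is September 28.
March 6, 2026 does not fall between 8 March and 28 September, so daylight saving is not in effect and Kesesk Prefecture is at UTC+12:00.
14:30 Kesesk Prefecture − 12h = 02:30 UTC.
1 February 2026 is a Sunday, so the first Monday is February 2.
1 October 2026 is a Thursday, so the first Friday is October 2 and the second is October 9.
At the standard offset (UTC+02:00), 02:30 UTC + 2h = 04:30 Pelua Province standard time.
Daylight saving runs 2 February – 9 October; the standard-time date in Pelua Province, March 6, 2026, is inside that window, so Pelua Province is at UTC+03:00.
02:30 UTC + 3h = 05:30 Pelua Province.

05:30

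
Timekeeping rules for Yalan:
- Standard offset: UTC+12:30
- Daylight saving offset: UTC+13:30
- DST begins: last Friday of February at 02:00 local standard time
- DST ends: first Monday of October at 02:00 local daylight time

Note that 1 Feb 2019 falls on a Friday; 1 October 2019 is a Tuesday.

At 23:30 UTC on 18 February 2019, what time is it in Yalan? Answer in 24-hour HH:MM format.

12:00

1 February 2019 is a Friday, so Fridays fall on 1, 8, 15, 22; the last is February 22.
1 October 2019 is a Tuesday, so the first Monday is October 7.
At the standard offset (UTC+12:30), 23:30 UTC + 12h30m = 12:00 Yalan standard time (rolling into the next day, 19 February 2019).
The standard-time date in Yalan, 19 February 2019, does not fall between 22 February and 7 October, so daylight saving is not in effect and Yalan is at UTC+12:30.
23:30 UTC + 12h30m = 12:00 local (rolling into the next day, 19 February 2019).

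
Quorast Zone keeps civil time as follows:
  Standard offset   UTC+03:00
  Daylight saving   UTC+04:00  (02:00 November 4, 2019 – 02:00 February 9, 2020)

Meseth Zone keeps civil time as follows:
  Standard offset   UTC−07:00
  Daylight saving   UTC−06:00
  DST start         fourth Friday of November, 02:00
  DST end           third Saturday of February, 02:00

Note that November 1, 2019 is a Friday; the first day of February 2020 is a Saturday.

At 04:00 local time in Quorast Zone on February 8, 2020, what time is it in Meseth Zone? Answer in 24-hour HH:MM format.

18:00

February 8, 2020 falls between 4 November 2019 and 9 February 2020, so daylight saving is in effect and Quorast Zone is at UTC+04:00.
04:00 Quorast Zone − 4h = 00:00 UTC.
1 November 2019 is a Friday, so the first Friday is November 1 and the fourth is November 22.
1 February 2020 is a Saturday, so the first Saturday is February 1 and the third is February 15.
At the standard offset (UTC−07:00), 00:00 UTC − 7h = 17:00 Meseth Zone standard time (rolling into the previous day, 7 February 2020).
Daylight saving runs 22 November 2019 – 15 February 2020; the standard-time date in Meseth Zone, February 7, 2020, is inside that window, so Meseth Zone is at UTC−06:00.
00:00 UTC − 6h = 18:00 Meseth Zone (rolling into the previous day, 7 February 2020).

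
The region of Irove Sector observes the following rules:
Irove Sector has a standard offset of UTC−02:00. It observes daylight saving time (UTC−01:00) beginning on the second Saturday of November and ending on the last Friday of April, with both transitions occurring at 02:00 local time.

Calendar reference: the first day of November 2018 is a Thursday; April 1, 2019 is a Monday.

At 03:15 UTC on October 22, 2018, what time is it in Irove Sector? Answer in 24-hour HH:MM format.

01:15

1 November 2018 is a Thursday, so the first Saturday is November 3 and the second is November 10.
1 April 2019 is a Monday, so Fridays fall on 5, 12, 19, 26; the last is April 26.
At the standard offset (UTC−02:00), 03:15 UTC − 2h = 01:15 Irove Sector standard time.
The standard-time date in Irove Sector, October 22, 2018, does not fall between 10 November 2018 and 26 April 2019, so daylight saving is not in effect and Irove Sector is at UTC−02:00.
03:15 UTC − 2h = 01:15 local.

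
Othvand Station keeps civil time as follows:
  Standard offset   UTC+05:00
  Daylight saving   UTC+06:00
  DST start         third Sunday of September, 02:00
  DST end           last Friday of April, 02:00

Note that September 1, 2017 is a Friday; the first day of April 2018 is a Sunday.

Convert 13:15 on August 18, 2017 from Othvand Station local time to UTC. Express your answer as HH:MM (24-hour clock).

1 September 2017 is a Friday, so the first Sunday is September 3 and the third is September 17.
1 April 2018 is a Sunday, so Fridays fall on 6, 13, 20, 27; the last is April 27.
Daylight saving runs 17 September 2017 – 27 April 2018; August 18, 2017 is outside that window, so Othvand Station is on standard time at UTC+05:00.
13:15 local − 5h = 08:15 UTC.

08:15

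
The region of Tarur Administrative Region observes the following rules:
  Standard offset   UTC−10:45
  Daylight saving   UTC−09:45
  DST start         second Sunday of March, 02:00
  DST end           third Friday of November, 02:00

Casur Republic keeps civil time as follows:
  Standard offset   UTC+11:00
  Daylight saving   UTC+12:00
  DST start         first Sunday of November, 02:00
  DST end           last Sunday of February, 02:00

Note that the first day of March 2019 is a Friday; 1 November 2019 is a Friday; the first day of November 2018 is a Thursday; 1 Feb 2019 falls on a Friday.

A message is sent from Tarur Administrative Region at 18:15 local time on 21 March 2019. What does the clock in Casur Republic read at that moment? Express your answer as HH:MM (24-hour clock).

1 March 2019 is a Friday, so the first Sunday is March 3 and the second is March 10.
1 November 2019 is a Friday, so the first Friday is November 1 and the third is November 15.
Daylight saving runs 10 March – 15 November; 21 March 2019 is inside that window, so Tarur Administrative Region is at UTC−09:45.
18:15 Tarur Administrative Region + 9h45m = 04:00 UTC (rolling into the next day, 22 March 2019).
1 November 2018 is a Thursday, so the first Sunday is November 4.
1 February 2019 is a Friday, so Sundays fall on 3, 10, 17, 24; the last is February 24.
At the standard offset (UTC+11:00), 04:00 UTC + 11h = 15:00 Casur Republic standard time.
The standard-time date in Casur Republic, 22 March 2019, does not fall between 4 November 2018 and 24 February 2019, so daylight saving is not in effect and Casur Republic is at UTC+11:00.
04:00 UTC + 11h = 15:00 Casur Republic.

15:00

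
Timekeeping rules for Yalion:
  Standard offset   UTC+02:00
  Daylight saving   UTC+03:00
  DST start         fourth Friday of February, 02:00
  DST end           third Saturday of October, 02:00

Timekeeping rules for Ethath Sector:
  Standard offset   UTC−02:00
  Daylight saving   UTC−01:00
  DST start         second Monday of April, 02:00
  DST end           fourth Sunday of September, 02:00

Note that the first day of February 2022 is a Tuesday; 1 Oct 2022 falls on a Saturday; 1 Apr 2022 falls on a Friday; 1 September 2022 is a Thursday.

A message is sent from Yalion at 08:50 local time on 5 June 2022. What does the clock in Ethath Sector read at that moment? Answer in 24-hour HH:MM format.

04:50

1 February 2022 is a Tuesday, so the first Friday is February 4 and the fourth is February 25.
1 October 2022 is a Saturday, so the first Saturday is October 1 and the third is October 15.
5 June 2022 falls between 25 February and 15 October, so daylight saving is in effect and Yalion is at UTC+03:00.
08:50 Yalion − 3h = 05:50 UTC.
1 April 2022 is a Friday, so the first Monday is April 4 and the second is April 11.
1 September 2022 is a Thursday, so the first Sunday is September 4 and the fourth is September 25.
At the standard offset (UTC−02:00), 05:50 UTC − 2h = 03:50 Ethath Sector standard time.
The standard-time date in Ethath Sector, 5 June 2022, lies within the daylight-saving period (11 April – 25 September), so Ethath Sector is on daylight time, UTC−01:00.
05:50 UTC − 1h = 04:50 Ethath Sector.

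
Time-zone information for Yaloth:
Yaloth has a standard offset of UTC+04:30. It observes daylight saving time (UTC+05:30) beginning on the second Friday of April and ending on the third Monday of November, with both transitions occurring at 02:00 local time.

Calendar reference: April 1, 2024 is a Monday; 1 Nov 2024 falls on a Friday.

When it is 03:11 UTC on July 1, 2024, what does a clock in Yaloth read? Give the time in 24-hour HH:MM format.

08:41

1 April 2024 is a Monday, so the first Friday is April 5 and the second is April 12.
1 November 2024 is a Friday, so the first Monday is November 4 and the third is November 18.
At the standard offset (UTC+04:30), 03:11 UTC + 4h30m = 07:41 Yaloth standard time.
Daylight saving runs 12 April – 18 November; the standard-time date in Yaloth, July 1, 2024, is inside that window, so Yaloth is at UTC+05:30.
03:11 UTC + 5h30m = 08:41 local.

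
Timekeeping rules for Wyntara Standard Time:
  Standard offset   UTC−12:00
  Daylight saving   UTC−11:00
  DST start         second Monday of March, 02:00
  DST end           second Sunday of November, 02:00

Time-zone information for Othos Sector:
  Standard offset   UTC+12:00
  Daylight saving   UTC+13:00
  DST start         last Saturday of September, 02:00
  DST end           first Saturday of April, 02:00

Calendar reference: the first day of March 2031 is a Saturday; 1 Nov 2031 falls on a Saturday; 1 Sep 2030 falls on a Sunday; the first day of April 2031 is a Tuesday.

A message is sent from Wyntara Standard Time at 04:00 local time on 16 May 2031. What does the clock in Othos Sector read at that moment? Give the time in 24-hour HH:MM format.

03:00

1 March 2031 is a Saturday, so the first Monday is March 3 and the second is March 10.
1 November 2031 is a Saturday, so the first Sunday is November 2 and the second is November 9.
16 May 2031 falls between 10 March and 9 November, so daylight saving is in effect and Wyntara Standard Time is at UTC−11:00.
04:00 Wyntara Standard Time + 11h = 15:00 UTC.
1 September 2030 is a Sunday, so Saturdays fall on 7, 14, 21, 28; the last is September 28.
1 April 2031 is a Tuesday, so the first Saturday is April 5.
At the standard offset (UTC+12:00), 15:00 UTC + 12h = 03:00 Othos Sector standard time (rolling into the next day, 17 May 2031).
The standard-time date in Othos Sector, 17 May 2031, is outside the daylight-saving period (28 September 2030 – 5 April 2031), so Othos Sector is on standard time, UTC+12:00.
15:00 UTC + 12h = 03:00 Othos Sector (rolling into the next day, 17 May 2031).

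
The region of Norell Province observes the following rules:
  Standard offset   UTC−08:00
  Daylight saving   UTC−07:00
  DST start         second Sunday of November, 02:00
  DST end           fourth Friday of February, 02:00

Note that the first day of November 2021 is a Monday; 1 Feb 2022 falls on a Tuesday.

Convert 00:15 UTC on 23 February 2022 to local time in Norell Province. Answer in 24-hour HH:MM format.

17:15

1 November 2021 is a Monday, so the first Sunday is November 7 and the second is November 14.
1 February 2022 is a Tuesday, so the first Friday is February 4 and the fourth is February 25.
At the standard offset (UTC−08:00), 00:15 UTC − 8h = 16:15 Norell Province standard time (rolling into the previous day, 22 February 2022).
The standard-time date in Norell Province, 22 February 2022, falls between 14 November 2021 and 25 February 2022, so daylight saving is in effect and Norell Province is at UTC−07:00.
00:15 UTC − 7h = 17:15 local (rolling into the previous day, 22 February 2022).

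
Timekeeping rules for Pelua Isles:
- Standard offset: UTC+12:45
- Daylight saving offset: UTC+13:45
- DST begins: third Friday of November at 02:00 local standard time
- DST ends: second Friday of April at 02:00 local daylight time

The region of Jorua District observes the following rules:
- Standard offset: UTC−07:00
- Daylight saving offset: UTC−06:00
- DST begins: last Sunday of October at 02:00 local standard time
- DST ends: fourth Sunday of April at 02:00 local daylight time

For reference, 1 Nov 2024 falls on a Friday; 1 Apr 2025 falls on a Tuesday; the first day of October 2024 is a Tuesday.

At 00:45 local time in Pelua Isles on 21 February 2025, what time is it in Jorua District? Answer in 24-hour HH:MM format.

1 November 2024 is a Friday, so the first Friday is November 1 and the third is November 15.
1 April 2025 is a Tuesday, so the first Friday is April 4 and the second is April 11.
21 February 2025 lies within the daylight-saving period (15 November 2024 – 11 April 2025), so Pelua Isles is on daylight time, UTC+13:45.
00:45 Pelua Isles − 13h45m = 11:00 UTC (rolling into the previous day, 20 February 2025).
1 October 2024 is a Tuesday, so Sundays fall on 6, 13, 20, 27; the last is October 27.
1 April 2025 is a Tuesday, so the first Sunday is April 6 and the fourth is April 27.
At the standard offset (UTC−07:00), 11:00 UTC − 7h = 04:00 Jorua District standard time.
Daylight saving runs 27 October 2024 – 27 April 2025; the standard-time date in Jorua District, 20 February 2025, is inside that window, so Jorua District is at UTC−06:00.
11:00 UTC − 6h = 05:00 Jorua District.

05:00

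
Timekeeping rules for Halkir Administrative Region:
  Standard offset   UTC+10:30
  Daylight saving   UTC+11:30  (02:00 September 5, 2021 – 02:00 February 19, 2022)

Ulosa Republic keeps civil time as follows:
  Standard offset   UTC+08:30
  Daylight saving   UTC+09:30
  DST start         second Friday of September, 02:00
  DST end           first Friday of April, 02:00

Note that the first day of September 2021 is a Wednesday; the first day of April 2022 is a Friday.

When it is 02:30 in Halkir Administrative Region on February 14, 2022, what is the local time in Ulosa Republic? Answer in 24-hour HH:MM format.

February 14, 2022 falls between 5 September 2021 and 19 February 2022, so daylight saving is in effect and Halkir Administrative Region is at UTC+11:30.
02:30 Halkir Administrative Region − 11h30m = 15:00 UTC (rolling into the previous day, 13 February 2022).
1 September 2021 is a Wednesday, so the first Friday is September 3 and the second is September 10.
1 April 2022 is a Friday, so the first Friday is April 1.
At the standard offset (UTC+08:30), 15:00 UTC + 8h30m = 23:30 Ulosa Republic standard time.
The standard-time date in Ulosa Republic, February 13, 2022, lies within the daylight-saving period (10 September 2021 – 1 April 2022), so Ulosa Republic is on daylight time, UTC+09:30.
15:00 UTC + 9h30m = 00:30 Ulosa Republic (rolling into the next day, 14 February 2022).

00:30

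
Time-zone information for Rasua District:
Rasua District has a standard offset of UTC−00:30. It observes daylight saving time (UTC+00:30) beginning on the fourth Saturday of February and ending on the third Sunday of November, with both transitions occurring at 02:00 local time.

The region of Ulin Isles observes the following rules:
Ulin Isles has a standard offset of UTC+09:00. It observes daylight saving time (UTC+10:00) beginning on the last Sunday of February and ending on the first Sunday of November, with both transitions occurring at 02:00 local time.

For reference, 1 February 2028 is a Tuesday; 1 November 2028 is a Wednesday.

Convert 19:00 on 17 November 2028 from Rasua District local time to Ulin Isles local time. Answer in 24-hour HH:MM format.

03:30

1 February 2028 is a Tuesday, so the first Saturday is February 5 and the fourth is February 26.
1 November 2028 is a Wednesday, so the first Sunday is November 5 and the third is November 19.
17 November 2028 falls between 26 February and 19 November, so daylight saving is in effect and Rasua District is at UTC+00:30.
19:00 Rasua District − 0h30m = 18:30 UTC.
1 February 2028 is a Tuesday, so Sundays fall on 6, 13, 20, 27; the last is February 27.
1 November 2028 is a Wednesday, so the first Sunday is November 5.
At the standard offset (UTC+09:00), 18:30 UTC + 9h = 03:30 Ulin Isles standard time (rolling into the next day, 18 November 2028).
Daylight saving runs 27 February – 5 November; the standard-time date in Ulin Isles, 18 November 2028, is outside that window, so Ulin Isles is on standard time at UTC+09:00.
18:30 UTC + 9h = 03:30 Ulin Isles (rolling into the next day, 18 November 2028).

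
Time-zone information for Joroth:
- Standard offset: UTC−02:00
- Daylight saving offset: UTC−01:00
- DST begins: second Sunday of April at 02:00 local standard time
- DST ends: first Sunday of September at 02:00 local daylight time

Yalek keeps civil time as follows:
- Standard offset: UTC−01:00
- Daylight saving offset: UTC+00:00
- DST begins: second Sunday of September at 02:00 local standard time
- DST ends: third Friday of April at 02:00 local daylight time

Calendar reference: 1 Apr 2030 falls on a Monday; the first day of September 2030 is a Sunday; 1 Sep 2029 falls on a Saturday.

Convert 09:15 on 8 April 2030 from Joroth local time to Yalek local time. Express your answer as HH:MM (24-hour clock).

11:15

1 April 2030 is a Monday, so the first Sunday is April 7 and the second is April 14.
1 September 2030 is a Sunday, so the first Sunday is September 1.
8 April 2030 is outside the daylight-saving period (14 April – 1 September), so Joroth is on standard time, UTC−02:00.
09:15 Joroth + 2h = 11:15 UTC.
1 September 2029 is a Saturday, so the first Sunday is September 2 and the second is September 9.
1 April 2030 is a Monday, so the first Friday is April 5 and the third is April 19.
At the standard offset (UTC−01:00), 11:15 UTC − 1h = 10:15 Yalek standard time.
The standard-time date in Yalek, 8 April 2030, falls between 9 September 2029 and 19 April 2030, so daylight saving is in effect and Yalek is at UTC+00:00.
11:15 UTC + 0h = 11:15 Yalek.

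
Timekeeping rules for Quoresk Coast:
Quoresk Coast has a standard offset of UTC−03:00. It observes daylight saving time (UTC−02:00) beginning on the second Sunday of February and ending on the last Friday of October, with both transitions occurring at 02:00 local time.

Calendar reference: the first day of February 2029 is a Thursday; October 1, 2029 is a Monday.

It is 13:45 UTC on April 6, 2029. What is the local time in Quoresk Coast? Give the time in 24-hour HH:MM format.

11:45

1 February 2029 is a Thursday, so the first Sunday is February 4 and the second is February 11.
1 October 2029 is a Monday, so Fridays fall on 5, 12, 19, 26; the last is October 26.
At the standard offset (UTC−03:00), 13:45 UTC − 3h = 10:45 Quoresk Coast standard time.
Daylight saving runs 11 February – 26 October; the standard-time date in Quoresk Coast, April 6, 2029, is inside that window, so Quoresk Coast is at UTC−02:00.
13:45 UTC − 2h = 11:45 local.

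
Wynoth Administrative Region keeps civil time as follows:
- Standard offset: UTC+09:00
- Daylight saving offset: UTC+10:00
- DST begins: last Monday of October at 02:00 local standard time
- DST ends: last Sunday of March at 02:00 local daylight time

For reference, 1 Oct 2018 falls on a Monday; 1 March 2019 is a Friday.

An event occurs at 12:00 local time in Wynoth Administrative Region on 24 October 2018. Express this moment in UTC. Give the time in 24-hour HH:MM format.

03:00

1 October 2018 is a Monday, so Mondays fall on 1, 8, 15, 22, 29; the last is October 29.
1 March 2019 is a Friday, so Sundays fall on 3, 10, 17, 24, 31; the last is March 31.
Daylight saving runs 29 October 2018 – 31 March 2019; 24 October 2018 is outside that window, so Wynoth Administrative Region is on standard time at UTC+09:00.
12:00 local − 9h = 03:00 UTC.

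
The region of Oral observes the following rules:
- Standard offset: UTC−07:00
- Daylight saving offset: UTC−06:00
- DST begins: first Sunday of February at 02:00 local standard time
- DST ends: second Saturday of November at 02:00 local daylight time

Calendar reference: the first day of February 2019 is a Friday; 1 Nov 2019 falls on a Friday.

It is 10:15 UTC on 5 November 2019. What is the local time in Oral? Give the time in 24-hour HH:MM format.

04:15

1 February 2019 is a Friday, so the first Sunday is February 3.
1 November 2019 is a Friday, so the first Saturday is November 2 and the second is November 9.
At the standard offset (UTC−07:00), 10:15 UTC − 7h = 03:15 Oral standard time.
The standard-time date in Oral, 5 November 2019, lies within the daylight-saving period (3 February – 9 November), so Oral is on daylight time, UTC−06:00.
10:15 UTC − 6h = 04:15 local.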